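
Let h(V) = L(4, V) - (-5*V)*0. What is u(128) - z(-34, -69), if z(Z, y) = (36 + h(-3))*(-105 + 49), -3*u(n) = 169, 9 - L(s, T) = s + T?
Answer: 7223/3 ≈ 2407.7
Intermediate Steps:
L(s, T) = 9 - T - s (L(s, T) = 9 - (s + T) = 9 - (T + s) = 9 + (-T - s) = 9 - T - s)
h(V) = 5 - V (h(V) = (9 - V - 1*4) - (-5*V)*0 = (9 - V - 4) - 1*0 = (5 - V) + 0 = 5 - V)
u(n) = -169/3 (u(n) = -1/3*169 = -169/3)
z(Z, y) = -2464 (z(Z, y) = (36 + (5 - 1*(-3)))*(-105 + 49) = (36 + (5 + 3))*(-56) = (36 + 8)*(-56) = 44*(-56) = -2464)
u(128) - z(-34, -69) = -169/3 - 1*(-2464) = -169/3 + 2464 = 7223/3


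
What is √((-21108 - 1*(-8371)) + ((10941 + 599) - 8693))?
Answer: I*√9890 ≈ 99.448*I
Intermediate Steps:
√((-21108 - 1*(-8371)) + ((10941 + 599) - 8693)) = √((-21108 + 8371) + (11540 - 8693)) = √(-12737 + 2847) = √(-9890) = I*√9890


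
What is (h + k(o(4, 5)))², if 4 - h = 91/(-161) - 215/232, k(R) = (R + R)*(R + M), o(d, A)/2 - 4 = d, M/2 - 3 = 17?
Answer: 91995280067889/28472896 ≈ 3.2310e+6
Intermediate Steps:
M = 40 (M = 6 + 2*17 = 6 + 34 = 40)
o(d, A) = 8 + 2*d
k(R) = 2*R*(40 + R) (k(R) = (R + R)*(R + 40) = (2*R)*(40 + R) = 2*R*(40 + R))
h = 29305/5336 (h = 4 - (91/(-161) - 215/232) = 4 - (91*(-1/161) - 215*1/232) = 4 - (-13/23 - 215/232) = 4 - 1*(-7961/5336) = 4 + 7961/5336 = 29305/5336 ≈ 5.4919)
(h + k(o(4, 5)))² = (29305/5336 + 2*(8 + 2*4)*(40 + (8 + 2*4)))² = (29305/5336 + 2*(8 + 8)*(40 + (8 + 8)))² = (29305/5336 + 2*16*(40 + 16))² = (29305/5336 + 2*16*56)² = (29305/5336 + 1792)² = (9591417/5336)² = 91995280067889/28472896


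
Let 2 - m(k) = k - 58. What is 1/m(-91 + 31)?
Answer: 1/120 ≈ 0.0083333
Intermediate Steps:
m(k) = 60 - k (m(k) = 2 - (k - 58) = 2 - (-58 + k) = 2 + (58 - k) = 60 - k)
1/m(-91 + 31) = 1/(60 - (-91 + 31)) = 1/(60 - 1*(-60)) = 1/(60 + 60) = 1/120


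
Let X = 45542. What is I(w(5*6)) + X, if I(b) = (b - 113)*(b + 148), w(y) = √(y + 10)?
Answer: 28858 + 70*√10 ≈ 29079.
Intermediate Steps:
w(y) = √(10 + y)
I(b) = (-113 + b)*(148 + b)
I(w(5*6)) + X = (-16724 + (√(10 + 5*6))² + 35*√(10 + 5*6)) + 45542 = (-16724 + (√(10 + 30))² + 35*√(10 + 30)) + 45542 = (-16724 + (√40)² + 35*√40) + 45542 = (-16724 + (2*√10)² + 35*(2*√10)) + 45542 = (-16724 + 40 + 70*√10) + 45542 = (-16684 + 70*√10) + 45542 = 28858 + 70*√10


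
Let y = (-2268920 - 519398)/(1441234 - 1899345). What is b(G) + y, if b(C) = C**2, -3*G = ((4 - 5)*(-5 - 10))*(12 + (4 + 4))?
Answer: 4583898318/458111 ≈ 10006.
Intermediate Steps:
y = 2788318/458111 (y = -2788318/(-458111) = -2788318*(-1/458111) = 2788318/458111 ≈ 6.0866)
G = -100 (G = -(4 - 5)*(-5 - 10)*(12 + (4 + 4))/3 = -(-1*(-15))*(12 + 8)/3 = -5*20 = -1/3*300 = -100)
b(G) + y = (-100)**2 + 2788318/458111 = 10000 + 2788318/458111 = 4583898318/458111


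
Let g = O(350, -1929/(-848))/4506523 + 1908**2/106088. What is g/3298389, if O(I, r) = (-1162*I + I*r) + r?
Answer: 1734453986994251/167153545428533909616 ≈ 1.0376e-5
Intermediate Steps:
O(I, r) = r - 1162*I + I*r
g = 1734453986994251/50677329274544 (g = (-1929/(-848) - 1162*350 + 350*(-1929/(-848)))/4506523 + 1908**2/106088 = (-1929*(-1/848) - 406700 + 350*(-1929*(-1/848)))*(1/4506523) + 3640464*(1/106088) = (1929/848 - 406700 + 350*(1929/848))*(1/4506523) + 455058/13261 = (1929/848 - 406700 + 337575/424)*(1/4506523) + 455058/13261 = -344204521/848*1/4506523 + 455058/13261 = -344204521/3821531504 + 455058/13261 = 1734453986994251/50677329274544 ≈ 34.225)
g/3298389 = (1734453986994251/50677329274544)/3298389 = (1734453986994251/50677329274544)*(1/3298389) = 1734453986994251/167153545428533909616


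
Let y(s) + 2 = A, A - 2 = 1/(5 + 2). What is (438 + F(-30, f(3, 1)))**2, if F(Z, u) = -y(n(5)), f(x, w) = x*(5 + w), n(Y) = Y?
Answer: 9394225/49 ≈ 1.9172e+5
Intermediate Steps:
A = 15/7 (A = 2 + 1/(5 + 2) = 2 + 1/7 = 15/7 ≈ 2.1429)
y(s) = 1/7 (y(s) = -2 + 15/7 = 1/7)
F(Z, u) = -1/7 (F(Z, u) = -1*1/7 = -1/7)
(438 + F(-30, f(3, 1)))**2 = (438 - 1/7)**2 = (3065/7)**2 = 9394225/49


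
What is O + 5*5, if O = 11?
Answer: 36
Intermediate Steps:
O + 5*5 = 11 + 5*5 = 11 + 25 = 36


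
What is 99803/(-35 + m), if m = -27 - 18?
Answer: -99803/80 ≈ -1247.5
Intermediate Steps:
m = -45
99803/(-35 + m) = 99803/(-35 - 45) = 99803/(-80) = -1/80*99803 = -99803/80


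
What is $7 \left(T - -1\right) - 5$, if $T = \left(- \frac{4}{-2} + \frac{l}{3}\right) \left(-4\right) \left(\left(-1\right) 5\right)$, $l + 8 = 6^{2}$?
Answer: $\frac{4766}{3} \approx 1588.7$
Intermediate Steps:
$l = 28$ ($l = -8 + 6^{2} = -8 + 36 = 28$)
$T = \frac{680}{3}$ ($T = \left(- \frac{4}{-2} + \frac{28}{3}\right) \left(-4\right) \left(\left(-1\right) 5\right) = \left(\left(-4\right) \left(- \frac{1}{2}\right) + 28 \cdot \frac{1}{3}\right) \left(-4\right) \left(-5\right) = \left(2 + \frac{28}{3}\right) \left(-4\right) \left(-5\right) = \frac{34}{3} \left(-4\right) \left(-5\right) = \left(- \frac{136}{3}\right) \left(-5\right) = \frac{680}{3} \approx 226.67$)
$7 \left(T - -1\right) - 5 = 7 \left(\frac{680}{3} - -1\right) - 5 = 7 \left(\frac{680}{3} + 1\right) - 5 = 7 \cdot \frac{683}{3} - 5 = \frac{4781}{3} - 5 = \frac{4766}{3}$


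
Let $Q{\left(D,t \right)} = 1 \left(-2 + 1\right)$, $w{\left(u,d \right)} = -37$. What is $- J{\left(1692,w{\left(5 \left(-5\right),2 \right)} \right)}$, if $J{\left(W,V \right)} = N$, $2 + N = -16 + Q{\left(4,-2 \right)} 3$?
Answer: $21$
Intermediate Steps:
$Q{\left(D,t \right)} = -1$ ($Q{\left(D,t \right)} = 1 \left(-1\right) = -1$)
$N = -21$ ($N = -2 - 19 = -21$)
$J{\left(W,V \right)} = -21$
$- J{\left(1692,w{\left(5 \left(-5\right),2 \right)} \right)} = \left(-1\right) \left(-21\right) = 21$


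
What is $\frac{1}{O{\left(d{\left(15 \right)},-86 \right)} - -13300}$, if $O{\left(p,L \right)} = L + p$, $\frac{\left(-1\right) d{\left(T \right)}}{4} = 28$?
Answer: $\frac{1}{13102} \approx 7.6324 \cdot 10^{-5}$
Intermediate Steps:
$d{\left(T \right)} = -112$ ($d{\left(T \right)} = \left(-4\right) 28 = -112$)
$\frac{1}{O{\left(d{\left(15 \right)},-86 \right)} - -13300} = \frac{1}{\left(-86 - 112\right) - -13300} = \frac{1}{-198 + \left(-347060 + 360360\right)} = \frac{1}{-198 + 13300} = \frac{1}{13102}$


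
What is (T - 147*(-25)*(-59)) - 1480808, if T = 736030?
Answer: -961603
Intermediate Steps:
(T - 147*(-25)*(-59)) - 1480808 = (736030 - 147*(-25)*(-59)) - 1480808 = (736030 + 3675*(-59)) - 1480808 = (736030 - 216825) - 1480808 = 519205 - 1480808 = -961603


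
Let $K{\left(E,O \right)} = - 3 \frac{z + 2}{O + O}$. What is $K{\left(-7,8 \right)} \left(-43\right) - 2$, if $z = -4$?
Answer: $- \frac{145}{8} \approx -18.125$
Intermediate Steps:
$K{\left(E,O \right)} = \frac{3}{O}$ ($K{\left(E,O \right)} = - 3 \frac{-4 + 2}{O + O} = - 3 \left(- \frac{2}{2 O}\right) = - 3 \left(- 2 \frac{1}{2 O}\right) = - 3 \left(- \frac{1}{O}\right) = \frac{3}{O}$)
$K{\left(-7,8 \right)} \left(-43\right) - 2 = \frac{3}{8} \left(-43\right) - 2 = - \frac{129}{8} - 2 = - \frac{145}{8}$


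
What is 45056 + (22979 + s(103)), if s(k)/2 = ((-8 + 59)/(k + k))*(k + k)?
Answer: 68137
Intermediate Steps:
s(k) = 102 (s(k) = 2*(((-8 + 59)/(k + k))*(k + k)) = 2*((51/((2*k)))*(2*k)) = 2*((51*(1/(2*k)))*(2*k)) = 2*((51/(2*k))*(2*k)) = 2*51 = 102)
45056 + (22979 + s(103)) = 45056 + (22979 + 102) = 45056 + 23081 = 68137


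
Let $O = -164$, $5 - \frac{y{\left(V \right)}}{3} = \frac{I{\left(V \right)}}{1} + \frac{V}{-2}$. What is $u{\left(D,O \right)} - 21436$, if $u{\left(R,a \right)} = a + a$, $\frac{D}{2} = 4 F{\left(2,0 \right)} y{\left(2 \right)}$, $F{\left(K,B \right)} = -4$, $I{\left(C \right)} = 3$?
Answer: $-21764$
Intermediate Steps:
$y{\left(V \right)} = 6 + \frac{3 V}{2}$ ($y{\left(V \right)} = 15 - 3 \left(\frac{3}{1} + \frac{V}{-2}\right) = 15 - 3 \left(3 \cdot 1 + V \left(- \frac{1}{2}\right)\right) = 15 - 3 \left(3 - \frac{V}{2}\right) = 15 + \left(-9 + \frac{3 V}{2}\right) = 6 + \frac{3 V}{2}$)
$D = -288$ ($D = 2 \cdot 4 \left(-4\right) \left(6 + \frac{3}{2} \cdot 2\right) = 2 \left(- 16 \left(6 + 3\right)\right) = 2 \left(\left(-16\right) 9\right) = 2 \left(-144\right) = -288$)
$u{\left(R,a \right)} = 2 a$
$u{\left(D,O \right)} - 21436 = 2 \left(-164\right) - 21436 = -328 - 21436 = -21764$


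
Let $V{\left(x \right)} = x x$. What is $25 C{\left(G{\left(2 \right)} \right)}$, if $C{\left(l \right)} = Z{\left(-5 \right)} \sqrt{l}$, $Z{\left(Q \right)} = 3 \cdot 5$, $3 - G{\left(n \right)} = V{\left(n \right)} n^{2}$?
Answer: $375 i \sqrt{13} \approx 1352.1 i$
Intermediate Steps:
$V{\left(x \right)} = x^{2}$
$G{\left(n \right)} = 3 - n^{4}$ ($G{\left(n \right)} = 3 - n^{2} n^{2} = 3 - n^{4}$)
$Z{\left(Q \right)} = 15$
$C{\left(l \right)} = 15 \sqrt{l}$
$25 C{\left(G{\left(2 \right)} \right)} = 25 \cdot 15 \sqrt{3 - 2^{4}} = 25 \cdot 15 \sqrt{3 - 16} = 25 \cdot 15 \sqrt{-13} = 25 \cdot 15 i \sqrt{13} = 375 i \sqrt{13}$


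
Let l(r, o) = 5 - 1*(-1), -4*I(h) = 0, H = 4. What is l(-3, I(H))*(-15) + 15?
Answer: -75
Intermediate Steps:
I(h) = 0 (I(h) = -1/4*0 = 0)
l(r, o) = 6 (l(r, o) = 5 + 1 = 6)
l(-3, I(H))*(-15) + 15 = 6*(-15) + 15 = -90 + 15 = -75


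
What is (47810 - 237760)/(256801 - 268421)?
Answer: 18995/1162 ≈ 16.347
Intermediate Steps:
(47810 - 237760)/(256801 - 268421) = -189950/(-11620) = -189950*(-1/11620) = 18995/1162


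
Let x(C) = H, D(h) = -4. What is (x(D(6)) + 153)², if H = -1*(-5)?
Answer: 24964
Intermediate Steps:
H = 5
x(C) = 5
(x(D(6)) + 153)² = (5 + 153)² = 158² = 24964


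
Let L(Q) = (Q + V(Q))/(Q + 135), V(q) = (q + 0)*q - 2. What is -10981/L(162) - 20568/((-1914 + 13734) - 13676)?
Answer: -172187535/1531432 ≈ -112.44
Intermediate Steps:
V(q) = -2 + q² (V(q) = q*q - 2 = q² - 2 = -2 + q²)
L(Q) = (-2 + Q + Q²)/(135 + Q) (L(Q) = (Q + (-2 + Q²))/(Q + 135) = (-2 + Q + Q²)/(135 + Q))
-10981/L(162) - 20568/((-1914 + 13734) - 13676) = -10981*(135 + 162)/(-2 + 162 + 162²) - 20568/((-1914 + 13734) - 13676) = -10981*297/(-2 + 162 + 26244) - 20568/(11820 - 13676) = -10981/((1/297)*26404) - 20568/(-1856) = -10981/26404/297 - 20568*(-1/1856) = -10981*297/26404 + 2571/232 = -3261357/26404 + 2571/232 = -172187535/1531432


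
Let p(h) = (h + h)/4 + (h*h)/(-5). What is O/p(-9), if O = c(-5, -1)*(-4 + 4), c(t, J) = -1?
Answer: 0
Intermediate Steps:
p(h) = h/2 - h²/5 (p(h) = (2*h)*(¼) + h²*(-⅕) = h/2 - h²/5)
O = 0 (O = -(-4 + 4) = -1*0 = 0)
O/p(-9) = 0/(((⅒)*(-9)*(5 - 2*(-9)))) = 0/(((⅒)*(-9)*(5 + 18))) = 0/(((⅒)*(-9)*23)) = 0/(-207/10) = 0*(-10/207) = 0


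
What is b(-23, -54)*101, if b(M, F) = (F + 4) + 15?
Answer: -3535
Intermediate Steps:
b(M, F) = 19 + F (b(M, F) = (4 + F) + 15 = 19 + F)
b(-23, -54)*101 = (19 - 54)*101 = -35*101 = -3535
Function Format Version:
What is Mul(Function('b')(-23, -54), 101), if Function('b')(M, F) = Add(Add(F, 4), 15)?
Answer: -3535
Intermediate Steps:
Function('b')(M, F) = Add(19, F) (Function('b')(M, F) = Add(Add(4, F), 15) = Add(19, F))
Mul(Function('b')(-23, -54), 101) = Mul(Add(19, -54), 101) = Mul(-35, 101) = -3535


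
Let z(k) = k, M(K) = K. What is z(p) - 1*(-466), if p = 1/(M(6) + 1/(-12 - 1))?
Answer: 35895/77 ≈ 466.17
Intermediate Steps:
p = 13/77 (p = 1/(6 + 1/(-12 - 1)) = 1/(6 + 1/(-13)) = 1/(6 - 1/13) = 1/(77/13) = 13/77 ≈ 0.16883)
z(p) - 1*(-466) = 13/77 - 1*(-466) = 13/77 + 466 = 35895/77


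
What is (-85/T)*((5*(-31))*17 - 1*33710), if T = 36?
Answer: 1029775/12 ≈ 85815.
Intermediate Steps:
(-85/T)*((5*(-31))*17 - 1*33710) = (-85/36)*((5*(-31))*17 - 1*33710) = (-85*1/36)*(-155*17 - 33710) = -85*(-2635 - 33710)/36 = -85/36*(-36345) = 1029775/12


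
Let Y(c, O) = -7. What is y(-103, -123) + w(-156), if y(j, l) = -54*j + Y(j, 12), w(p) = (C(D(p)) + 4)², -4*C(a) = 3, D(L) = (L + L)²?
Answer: 89049/16 ≈ 5565.6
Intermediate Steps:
D(L) = 4*L² (D(L) = (2*L)² = 4*L²)
C(a) = -¾ (C(a) = -¼*3 = -¾)
w(p) = 169/16 (w(p) = (-¾ + 4)² = (13/4)² = 169/16)
y(j, l) = -7 - 54*j (y(j, l) = -54*j - 7 = -7 - 54*j)
y(-103, -123) + w(-156) = (-7 - 54*(-103)) + 169/16 = (-7 + 5562) + 169/16 = 5555 + 169/16 = 89049/16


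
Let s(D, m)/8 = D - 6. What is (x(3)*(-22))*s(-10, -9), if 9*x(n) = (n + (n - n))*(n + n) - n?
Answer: 14080/3 ≈ 4693.3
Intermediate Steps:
s(D, m) = -48 + 8*D (s(D, m) = 8*(D - 6) = 8*(-6 + D) = -48 + 8*D)
x(n) = -n/9 + 2*n²/9 (x(n) = ((n + (n - n))*(n + n) - n)/9 = ((n + 0)*(2*n) - n)/9 = (n*(2*n) - n)/9 = (2*n² - n)/9 = (-n + 2*n²)/9 = -n/9 + 2*n²/9)
(x(3)*(-22))*s(-10, -9) = (((⅑)*3*(-1 + 2*3))*(-22))*(-48 + 8*(-10)) = (((⅑)*3*(-1 + 6))*(-22))*(-48 - 80) = (((⅑)*3*5)*(-22))*(-128) = ((5/3)*(-22))*(-128) = -110/3*(-128) = 14080/3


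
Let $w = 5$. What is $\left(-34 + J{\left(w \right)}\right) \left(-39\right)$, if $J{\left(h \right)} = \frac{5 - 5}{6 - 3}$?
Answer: $1326$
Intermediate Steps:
$J{\left(h \right)} = 0$ ($J{\left(h \right)} = \frac{0}{3} = 0 \cdot \frac{1}{3} = 0$)
$\left(-34 + J{\left(w \right)}\right) \left(-39\right) = \left(-34 + 0\right) \left(-39\right) = \left(-34\right) \left(-39\right) = 1326$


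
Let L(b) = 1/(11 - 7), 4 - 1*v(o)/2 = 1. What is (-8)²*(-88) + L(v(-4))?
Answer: -22527/4 ≈ -5631.8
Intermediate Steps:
v(o) = 6 (v(o) = 8 - 2*1 = 8 - 2 = 6)
L(b) = ¼ (L(b) = 1/4 = ¼)
(-8)²*(-88) + L(v(-4)) = (-8)²*(-88) + ¼ = 64*(-88) + ¼ = -5632 + ¼ = -22527/4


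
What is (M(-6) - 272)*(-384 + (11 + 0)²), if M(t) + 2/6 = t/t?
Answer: 214082/3 ≈ 71361.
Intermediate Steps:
M(t) = ⅔ (M(t) = -⅓ + t/t = -⅓ + 1 = ⅔)
(M(-6) - 272)*(-384 + (11 + 0)²) = (⅔ - 272)*(-384 + (11 + 0)²) = -814*(-384 + 11²)/3 = -814*(-384 + 121)/3 = -814/3*(-263) = 214082/3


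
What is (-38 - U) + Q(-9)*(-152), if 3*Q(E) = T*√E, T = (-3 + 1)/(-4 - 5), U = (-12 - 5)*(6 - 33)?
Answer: -497 - 304*I/9 ≈ -497.0 - 33.778*I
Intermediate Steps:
U = 459 (U = -17*(-27) = 459)
T = 2/9 (T = -2/(-9) = -2*(-⅑) = 2/9 ≈ 0.22222)
Q(E) = 2*√E/27 (Q(E) = (2*√E/9)/3 = 2*√E/27)
(-38 - U) + Q(-9)*(-152) = (-38 - 1*459) + (2*√(-9)/27)*(-152) = (-38 - 459) + (2*(3*I)/27)*(-152) = -497 + (2*I/9)*(-152) = -497 - 304*I/9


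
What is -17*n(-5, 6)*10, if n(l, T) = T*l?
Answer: 5100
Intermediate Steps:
-17*n(-5, 6)*10 = -102*(-5)*10 = -17*(-30)*10 = 510*10 = 5100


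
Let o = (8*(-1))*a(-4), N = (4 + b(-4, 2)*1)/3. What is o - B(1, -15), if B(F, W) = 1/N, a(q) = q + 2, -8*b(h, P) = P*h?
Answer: 77/5 ≈ 15.400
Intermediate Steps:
b(h, P) = -P*h/8
N = 5/3 (N = (4 - ⅛*2*(-4)*1)/3 = (4 + 1*1)*(⅓) = (4 + 1)*(⅓) = 5*(⅓) = 5/3 ≈ 1.6667)
a(q) = 2 + q
B(F, W) = ⅗ (B(F, W) = 1/(5/3) = ⅗)
o = 16 (o = (8*(-1))*(2 - 4) = -8*(-2) = 16)
o - B(1, -15) = 16 - 1*⅗ = 16 - ⅗ = 77/5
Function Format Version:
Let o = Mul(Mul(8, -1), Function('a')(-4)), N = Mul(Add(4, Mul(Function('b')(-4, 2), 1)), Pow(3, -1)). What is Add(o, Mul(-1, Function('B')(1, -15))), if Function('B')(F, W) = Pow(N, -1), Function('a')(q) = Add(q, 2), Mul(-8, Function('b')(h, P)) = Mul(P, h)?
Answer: Rational(77, 5) ≈ 15.400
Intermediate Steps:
Function('b')(h, P) = Mul(Rational(-1, 8), P, h) (Function('b')(h, P) = Mul(Rational(-1, 8), Mul(P, h)) = Mul(Rational(-1, 8), P, h))
N = Rational(5, 3) (N = Mul(Add(4, Mul(Mul(Rational(-1, 8), 2, -4), 1)), Pow(3, -1)) = Mul(Add(4, Mul(1, 1)), Rational(1, 3)) = Mul(Add(4, 1), Rational(1, 3)) = Mul(5, Rational(1, 3)) = Rational(5, 3) ≈ 1.6667)
Function('a')(q) = Add(2, q)
Function('B')(F, W) = Rational(3, 5) (Function('B')(F, W) = Pow(Rational(5, 3), -1) = Rational(3, 5))
o = 16 (o = Mul(Mul(8, -1), Add(2, -4)) = Mul(-8, -2) = 16)
Add(o, Mul(-1, Function('B')(1, -15))) = Add(16, Mul(-1, Rational(3, 5))) = Add(16, Rational(-3, 5)) = Rational(77, 5)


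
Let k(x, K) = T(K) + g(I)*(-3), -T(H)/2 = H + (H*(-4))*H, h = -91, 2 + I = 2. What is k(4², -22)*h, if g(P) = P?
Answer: -356356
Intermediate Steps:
I = 0 (I = -2 + 2 = 0)
T(H) = -2*H + 8*H² (T(H) = -2*(H + (H*(-4))*H) = -2*(H + (-4*H)*H) = -2*(H - 4*H²) = -2*H + 8*H²)
k(x, K) = 2*K*(-1 + 4*K) (k(x, K) = 2*K*(-1 + 4*K) + 0*(-3) = 2*K*(-1 + 4*K) + 0 = 2*K*(-1 + 4*K))
k(4², -22)*h = (2*(-22)*(-1 + 4*(-22)))*(-91) = (2*(-22)*(-1 - 88))*(-91) = (2*(-22)*(-89))*(-91) = 3916*(-91) = -356356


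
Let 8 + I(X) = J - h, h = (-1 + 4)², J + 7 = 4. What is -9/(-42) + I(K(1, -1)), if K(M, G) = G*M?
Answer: -277/14 ≈ -19.786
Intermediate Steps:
J = -3 (J = -7 + 4 = -3)
h = 9 (h = 3² = 9)
I(X) = -20 (I(X) = -8 + (-3 - 1*9) = -8 + (-3 - 9) = -8 - 12 = -20)
-9/(-42) + I(K(1, -1)) = -9/(-42) - 20 = -9*(-1/42) - 20 = 3/14 - 20 = -277/14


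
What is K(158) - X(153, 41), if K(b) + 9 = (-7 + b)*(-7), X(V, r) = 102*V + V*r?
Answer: -22945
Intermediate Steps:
K(b) = 40 - 7*b (K(b) = -9 + (-7 + b)*(-7) = -9 + (49 - 7*b) = 40 - 7*b)
K(158) - X(153, 41) = (40 - 7*158) - 153*(102 + 41) = (40 - 1106) - 153*143 = -1066 - 1*21879 = -1066 - 21879 = -22945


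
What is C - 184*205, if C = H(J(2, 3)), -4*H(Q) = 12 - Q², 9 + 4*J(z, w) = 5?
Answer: -150891/4 ≈ -37723.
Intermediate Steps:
J(z, w) = -1 (J(z, w) = -9/4 + (¼)*5 = -9/4 + 5/4 = -1)
H(Q) = -3 + Q²/4 (H(Q) = -(12 - Q²)/4 = -3 + Q²/4)
C = -11/4 (C = -3 + (¼)*(-1)² = -3 + (¼)*1 = -3 + ¼ = -11/4 ≈ -2.7500)
C - 184*205 = -11/4 - 184*205 = -11/4 - 37720 = -150891/4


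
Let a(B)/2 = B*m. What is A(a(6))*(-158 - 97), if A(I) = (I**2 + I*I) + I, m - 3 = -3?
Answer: 0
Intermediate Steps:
m = 0 (m = 3 - 3 = 0)
a(B) = 0 (a(B) = 2*(B*0) = 2*0 = 0)
A(I) = I + 2*I**2 (A(I) = (I**2 + I**2) + I = 2*I**2 + I = I + 2*I**2)
A(a(6))*(-158 - 97) = (0*(1 + 2*0))*(-158 - 97) = (0*(1 + 0))*(-255) = (0*1)*(-255) = 0*(-255) = 0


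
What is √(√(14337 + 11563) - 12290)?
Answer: √(-12290 + 10*√259) ≈ 110.13*I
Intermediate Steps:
√(√(14337 + 11563) - 12290) = √(√25900 - 12290) = √(10*√259 - 12290) = √(-12290 + 10*√259)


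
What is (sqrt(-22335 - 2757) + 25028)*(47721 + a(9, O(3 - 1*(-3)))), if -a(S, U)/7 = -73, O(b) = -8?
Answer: 1207150496 + 289392*I*sqrt(697) ≈ 1.2072e+9 + 7.6402e+6*I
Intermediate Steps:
a(S, U) = 511 (a(S, U) = -7*(-73) = 511)
(sqrt(-22335 - 2757) + 25028)*(47721 + a(9, O(3 - 1*(-3)))) = (sqrt(-22335 - 2757) + 25028)*(47721 + 511) = (sqrt(-25092) + 25028)*48232 = (6*I*sqrt(697) + 25028)*48232 = (25028 + 6*I*sqrt(697))*48232 = 1207150496 + 289392*I*sqrt(697)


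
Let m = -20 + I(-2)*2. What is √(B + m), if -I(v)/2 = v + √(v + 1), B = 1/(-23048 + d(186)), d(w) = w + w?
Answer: √(-1542608597 - 514200976*I)/11338 ≈ 0.5697 - 3.5106*I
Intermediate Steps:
d(w) = 2*w
B = -1/22676 (B = 1/(-23048 + 2*186) = 1/(-23048 + 372) = 1/(-22676) = -1/22676 ≈ -4.4099e-5)
I(v) = -2*v - 2*√(1 + v) (I(v) = -2*(v + √(v + 1)) = -2*(v + √(1 + v)) = -2*v - 2*√(1 + v))
m = -12 - 4*I (m = -20 + (-2*(-2) - 2*√(1 - 2))*2 = -20 + (4 - 2*I)*2 = -20 + (8 - 4*I) = -12 - 4*I ≈ -12.0 - 4.0*I)
√(B + m) = √(-1/22676 + (-12 - 4*I)) = √(-272113/22676 - 4*I)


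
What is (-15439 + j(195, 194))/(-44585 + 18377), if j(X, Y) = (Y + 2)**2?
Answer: -2553/2912 ≈ -0.87672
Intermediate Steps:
j(X, Y) = (2 + Y)**2
(-15439 + j(195, 194))/(-44585 + 18377) = (-15439 + (2 + 194)**2)/(-44585 + 18377) = (-15439 + 196**2)/(-26208) = (-15439 + 38416)*(-1/26208) = 22977*(-1/26208) = -2553/2912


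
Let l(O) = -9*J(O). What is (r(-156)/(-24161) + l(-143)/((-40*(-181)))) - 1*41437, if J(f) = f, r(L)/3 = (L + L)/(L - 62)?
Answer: -790071532180877/19066894760 ≈ -41437.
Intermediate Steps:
r(L) = 6*L/(-62 + L) (r(L) = 3*((L + L)/(L - 62)) = 3*((2*L)/(-62 + L)) = 3*(2*L/(-62 + L)) = 6*L/(-62 + L))
l(O) = -9*O
(r(-156)/(-24161) + l(-143)/((-40*(-181)))) - 1*41437 = ((6*(-156)/(-62 - 156))/(-24161) + (-9*(-143))/((-40*(-181)))) - 1*41437 = ((6*(-156)/(-218))*(-1/24161) + 1287/7240) - 41437 = ((6*(-156)*(-1/218))*(-1/24161) + 1287*(1/7240)) - 41437 = ((468/109)*(-1/24161) + 1287/7240) - 41437 = (-468/2633549 + 1287/7240) - 41437 = 3385989243/19066894760 - 41437 = -790071532180877/19066894760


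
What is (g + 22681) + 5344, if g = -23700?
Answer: 4325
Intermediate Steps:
(g + 22681) + 5344 = (-23700 + 22681) + 5344 = -1019 + 5344 = 4325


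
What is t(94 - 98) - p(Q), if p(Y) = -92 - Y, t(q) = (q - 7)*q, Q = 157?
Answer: 293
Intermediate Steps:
t(q) = q*(-7 + q) (t(q) = (-7 + q)*q = q*(-7 + q))
t(94 - 98) - p(Q) = (94 - 98)*(-7 + (94 - 98)) - (-92 - 1*157) = -4*(-7 - 4) - (-92 - 157) = -4*(-11) - 1*(-249) = 44 + 249 = 293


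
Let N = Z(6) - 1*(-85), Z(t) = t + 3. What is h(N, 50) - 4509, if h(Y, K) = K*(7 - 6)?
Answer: -4459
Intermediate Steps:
Z(t) = 3 + t
N = 94 (N = (3 + 6) - 1*(-85) = 9 + 85 = 94)
h(Y, K) = K (h(Y, K) = K*1 = K)
h(N, 50) - 4509 = 50 - 4509 = -4459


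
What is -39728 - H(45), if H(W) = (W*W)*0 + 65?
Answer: -39793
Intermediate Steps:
H(W) = 65 (H(W) = W²*0 + 65 = 0 + 65 = 65)
-39728 - H(45) = -39728 - 1*65 = -39728 - 65 = -39793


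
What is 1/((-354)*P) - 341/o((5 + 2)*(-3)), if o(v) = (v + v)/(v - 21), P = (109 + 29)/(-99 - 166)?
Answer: -16658267/48852 ≈ -340.99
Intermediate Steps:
P = -138/265 (P = 138/(-265) = 138*(-1/265) = -138/265 ≈ -0.52075)
o(v) = 2*v/(-21 + v) (o(v) = (2*v)/(-21 + v) = 2*v/(-21 + v))
1/((-354)*P) - 341/o((5 + 2)*(-3)) = 1/((-354)*(-138/265)) - 341*(-(-21 + (5 + 2)*(-3))/(6*(5 + 2))) = -1/354*(-265/138) - 341/1 = 265/48852 - 341/1 = 265/48852 - 341*1 = 265/48852 - 341 = -16658267/48852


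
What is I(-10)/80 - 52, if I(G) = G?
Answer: -417/8 ≈ -52.125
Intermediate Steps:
I(-10)/80 - 52 = -10/80 - 52 = (1/80)*(-10) - 52 = -⅛ - 52 = -417/8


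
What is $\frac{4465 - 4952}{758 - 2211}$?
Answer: $\frac{487}{1453} \approx 0.33517$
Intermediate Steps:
$\frac{4465 - 4952}{758 - 2211} = - \frac{487}{-1453} = \left(-487\right) \left(- \frac{1}{1453}\right) = \frac{487}{1453}$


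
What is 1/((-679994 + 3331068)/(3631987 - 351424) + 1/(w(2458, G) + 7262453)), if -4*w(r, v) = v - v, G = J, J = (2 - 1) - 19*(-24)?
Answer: 2165903145549/1750300327735 ≈ 1.2374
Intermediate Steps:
J = 457 (J = 1 + 456 = 457)
G = 457
w(r, v) = 0 (w(r, v) = -(v - v)/4 = -1/4*0 = 0)
1/((-679994 + 3331068)/(3631987 - 351424) + 1/(w(2458, G) + 7262453)) = 1/((-679994 + 3331068)/(3631987 - 351424) + 1/(0 + 7262453)) = 1/(2651074/3280563 + 1/7262453) = 1/(1750300327735/2165903145549) = 2165903145549/1750300327735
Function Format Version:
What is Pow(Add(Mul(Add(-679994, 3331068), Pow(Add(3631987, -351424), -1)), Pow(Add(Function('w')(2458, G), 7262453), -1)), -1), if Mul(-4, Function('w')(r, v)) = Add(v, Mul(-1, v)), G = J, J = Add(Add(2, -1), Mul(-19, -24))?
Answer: Rational(2165903145549, 1750300327735) ≈ 1.2374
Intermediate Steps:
J = 457 (J = Add(1, 456) = 457)
G = 457
Function('w')(r, v) = 0 (Function('w')(r, v) = Mul(Rational(-1, 4), Add(v, Mul(-1, v))) = Mul(Rational(-1, 4), 0) = 0)
Pow(Add(Mul(Add(-679994, 3331068), Pow(Add(3631987, -351424), -1)), Pow(Add(Function('w')(2458, G), 7262453), -1)), -1) = Pow(Add(Mul(Add(-679994, 3331068), Pow(Add(3631987, -351424), -1)), Pow(Add(0, 7262453), -1)), -1) = Pow(Add(Mul(2651074, Pow(3280563, -1)), Pow(7262453, -1)), -1) = Pow(Add(Mul(2651074, Rational(1, 3280563)), Rational(1, 7262453)), -1) = Pow(Add(Rational(2651074, 3280563), Rational(1, 7262453)), -1) = Pow(Rational(1750300327735, 2165903145549), -1) = Rational(2165903145549, 1750300327735)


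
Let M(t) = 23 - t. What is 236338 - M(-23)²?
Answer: 234222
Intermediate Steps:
236338 - M(-23)² = 236338 - (23 - 1*(-23))² = 236338 - (23 + 23)² = 236338 - 1*46² = 236338 - 1*2116 = 236338 - 2116 = 234222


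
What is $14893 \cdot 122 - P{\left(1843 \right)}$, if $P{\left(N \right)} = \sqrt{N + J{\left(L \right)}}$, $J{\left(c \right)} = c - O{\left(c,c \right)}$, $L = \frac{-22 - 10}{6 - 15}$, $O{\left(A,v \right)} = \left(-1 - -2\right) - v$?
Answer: $1816946 - \frac{\sqrt{16642}}{3} \approx 1.8169 \cdot 10^{6}$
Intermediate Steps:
$O{\left(A,v \right)} = 1 - v$ ($O{\left(A,v \right)} = \left(-1 + 2\right) - v = 1 - v$)
$L = \frac{32}{9}$ ($L = - \frac{32}{-9} = \left(-32\right) \left(- \frac{1}{9}\right) = \frac{32}{9} \approx 3.5556$)
$J{\left(c \right)} = -1 + 2 c$ ($J{\left(c \right)} = c - \left(1 - c\right) = c + \left(-1 + c\right) = -1 + 2 c$)
$P{\left(N \right)} = \sqrt{\frac{55}{9} + N}$ ($P{\left(N \right)} = \sqrt{N + \left(-1 + 2 \cdot \frac{32}{9}\right)} = \sqrt{N + \left(-1 + \frac{64}{9}\right)} = \sqrt{N + \frac{55}{9}} = \sqrt{\frac{55}{9} + N}$)
$14893 \cdot 122 - P{\left(1843 \right)} = 14893 \cdot 122 - \frac{\sqrt{55 + 9 \cdot 1843}}{3} = 1816946 - \frac{\sqrt{55 + 16587}}{3} = 1816946 - \frac{\sqrt{16642}}{3}$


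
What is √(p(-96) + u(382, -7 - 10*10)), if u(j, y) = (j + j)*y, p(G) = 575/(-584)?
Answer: I*√6970245422/292 ≈ 285.92*I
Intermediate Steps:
p(G) = -575/584 (p(G) = 575*(-1/584) = -575/584)
u(j, y) = 2*j*y (u(j, y) = (2*j)*y = 2*j*y)
√(p(-96) + u(382, -7 - 10*10)) = √(-575/584 + 2*382*(-7 - 10*10)) = √(-575/584 + 2*382*(-7 - 100)) = √(-575/584 + 2*382*(-107)) = √(-575/584 - 81748) = √(-47741407/584) = I*√6970245422/292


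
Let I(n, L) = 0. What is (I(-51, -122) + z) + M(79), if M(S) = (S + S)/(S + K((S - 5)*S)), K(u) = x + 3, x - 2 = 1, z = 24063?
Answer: 2045513/85 ≈ 24065.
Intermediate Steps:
x = 3 (x = 2 + 1 = 3)
K(u) = 6 (K(u) = 3 + 3 = 6)
M(S) = 2*S/(6 + S) (M(S) = (S + S)/(S + 6) = (2*S)/(6 + S) = 2*S/(6 + S))
(I(-51, -122) + z) + M(79) = (0 + 24063) + 2*79/(6 + 79) = 24063 + 2*79/85 = 24063 + 2*79*(1/85) = 24063 + 158/85 = 2045513/85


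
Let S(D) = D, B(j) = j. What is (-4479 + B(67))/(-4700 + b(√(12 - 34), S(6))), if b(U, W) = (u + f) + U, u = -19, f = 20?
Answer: 20731988/22080623 + 4412*I*√22/22080623 ≈ 0.93892 + 0.00093721*I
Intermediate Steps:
b(U, W) = 1 + U (b(U, W) = (-19 + 20) + U = 1 + U)
(-4479 + B(67))/(-4700 + b(√(12 - 34), S(6))) = (-4479 + 67)/(-4700 + (1 + √(12 - 34))) = -4412/(-4700 + (1 + √(-22))) = -4412/(-4700 + (1 + I*√22)) = -4412/(-4699 + I*√22)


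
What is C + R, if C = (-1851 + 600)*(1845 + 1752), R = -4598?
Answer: -4504445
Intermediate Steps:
C = -4499847 (C = -1251*3597 = -4499847)
C + R = -4499847 - 4598 = -4504445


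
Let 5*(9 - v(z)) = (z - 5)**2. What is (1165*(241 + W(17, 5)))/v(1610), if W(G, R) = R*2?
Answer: -292415/515196 ≈ -0.56758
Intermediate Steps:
W(G, R) = 2*R
v(z) = 9 - (-5 + z)**2/5 (v(z) = 9 - (z - 5)**2/5 = 9 - (-5 + z)**2/5)
(1165*(241 + W(17, 5)))/v(1610) = (1165*(241 + 2*5))/(9 - (-5 + 1610)**2/5) = (1165*(241 + 10))/(9 - 1/5*1605**2) = (1165*251)/(9 - 1/5*2576025) = 292415/(9 - 515205) = 292415/(-515196) = 292415*(-1/515196) = -292415/515196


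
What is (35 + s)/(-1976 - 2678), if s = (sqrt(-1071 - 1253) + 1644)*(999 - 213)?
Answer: -1292219/4654 - 786*I*sqrt(581)/2327 ≈ -277.66 - 8.1417*I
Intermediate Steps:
s = 1292184 + 1572*I*sqrt(581) (s = (sqrt(-2324) + 1644)*786 = (2*I*sqrt(581) + 1644)*786 = (1644 + 2*I*sqrt(581))*786 = 1292184 + 1572*I*sqrt(581) ≈ 1.2922e+6 + 37891.0*I)
(35 + s)/(-1976 - 2678) = (35 + (1292184 + 1572*I*sqrt(581)))/(-1976 - 2678) = (1292219 + 1572*I*sqrt(581))/(-4654) = (1292219 + 1572*I*sqrt(581))*(-1/4654) = -1292219/4654 - 786*I*sqrt(581)/2327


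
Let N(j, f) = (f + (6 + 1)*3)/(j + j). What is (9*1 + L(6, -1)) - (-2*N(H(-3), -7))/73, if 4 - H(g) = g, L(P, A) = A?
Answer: 586/73 ≈ 8.0274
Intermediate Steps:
H(g) = 4 - g
N(j, f) = (21 + f)/(2*j) (N(j, f) = (f + 7*3)/((2*j)) = (f + 21)*(1/(2*j)) = (21 + f)*(1/(2*j)) = (21 + f)/(2*j))
(9*1 + L(6, -1)) - (-2*N(H(-3), -7))/73 = (9*1 - 1) - (-(21 - 7)/(4 - 1*(-3)))/73 = (9 - 1) - (-14/(4 + 3))/73 = 8 - (-14/7)/73 = 8 - (-2*1)/73 = 8 - (-2)/73 = 8 - 1*(-2/73) = 8 + 2/73 = 586/73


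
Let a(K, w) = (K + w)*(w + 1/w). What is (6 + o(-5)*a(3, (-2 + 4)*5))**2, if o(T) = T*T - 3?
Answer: 209467729/25 ≈ 8.3787e+6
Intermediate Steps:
o(T) = -3 + T**2 (o(T) = T**2 - 3 = -3 + T**2)
(6 + o(-5)*a(3, (-2 + 4)*5))**2 = (6 + (-3 + (-5)**2)*(1 + ((-2 + 4)*5)**2 + 3*((-2 + 4)*5) + 3/(((-2 + 4)*5))))**2 = (6 + (-3 + 25)*(1 + (2*5)**2 + 3*(2*5) + 3/((2*5))))**2 = (6 + 22*(1 + 10**2 + 3*10 + 3/10))**2 = (6 + 22*(1 + 100 + 30 + 3*(1/10)))**2 = (6 + 22*(1 + 100 + 30 + 3/10))**2 = (6 + 22*(1313/10))**2 = (6 + 14443/5)**2 = (14473/5)**2 = 209467729/25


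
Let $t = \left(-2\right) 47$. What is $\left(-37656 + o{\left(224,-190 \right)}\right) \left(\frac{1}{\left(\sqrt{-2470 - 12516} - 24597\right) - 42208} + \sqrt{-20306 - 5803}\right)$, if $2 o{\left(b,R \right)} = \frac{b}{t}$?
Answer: $\frac{118237367840}{209757381517} - \frac{5309664 i \sqrt{2901}}{47} + \frac{1769888 i \sqrt{14986}}{209757381517} \approx 0.56369 - 6.0848 \cdot 10^{6} i$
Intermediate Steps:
$t = -94$
$o{\left(b,R \right)} = - \frac{b}{188}$ ($o{\left(b,R \right)} = \frac{b \frac{1}{-94}}{2} = \frac{b \left(- \frac{1}{94}\right)}{2} = \frac{\left(- \frac{1}{94}\right) b}{2} = - \frac{b}{188}$)
$\left(-37656 + o{\left(224,-190 \right)}\right) \left(\frac{1}{\left(\sqrt{-2470 - 12516} - 24597\right) - 42208} + \sqrt{-20306 - 5803}\right) = \left(-37656 - \frac{56}{47}\right) \left(\frac{1}{\left(\sqrt{-2470 - 12516} - 24597\right) - 42208} + \sqrt{-20306 - 5803}\right) = \left(-37656 - \frac{56}{47}\right) \left(\frac{1}{\left(\sqrt{-14986} - 24597\right) - 42208} + \sqrt{-26109}\right) = - \frac{1769888 \left(\frac{1}{\left(i \sqrt{14986} - 24597\right) - 42208} + 3 i \sqrt{2901}\right)}{47} = - \frac{1769888 \left(\frac{1}{\left(-24597 + i \sqrt{14986}\right) - 42208} + 3 i \sqrt{2901}\right)}{47} = - \frac{1769888 \left(\frac{1}{-66805 + i \sqrt{14986}} + 3 i \sqrt{2901}\right)}{47} = - \frac{1769888}{47 \left(-66805 + i \sqrt{14986}\right)} - \frac{5309664 i \sqrt{2901}}{47}$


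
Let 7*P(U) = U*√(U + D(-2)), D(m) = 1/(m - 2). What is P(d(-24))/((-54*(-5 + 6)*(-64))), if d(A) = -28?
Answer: -I*√113/1728 ≈ -0.0061517*I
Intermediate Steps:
D(m) = 1/(-2 + m)
P(U) = U*√(-¼ + U)/7 (P(U) = (U*√(U + 1/(-2 - 2)))/7 = (U*√(U + 1/(-4)))/7 = (U*√(U - ¼))/7 = (U*√(-¼ + U))/7 = U*√(-¼ + U)/7)
P(d(-24))/((-54*(-5 + 6)*(-64))) = ((1/14)*(-28)*√(-1 + 4*(-28)))/((-54*(-5 + 6)*(-64))) = ((1/14)*(-28)*√(-1 - 112))/((-54*1*(-64))) = ((1/14)*(-28)*√(-113))/((-54*(-64))) = ((1/14)*(-28)*(I*√113))/3456 = -2*I*√113*(1/3456) = -I*√113/1728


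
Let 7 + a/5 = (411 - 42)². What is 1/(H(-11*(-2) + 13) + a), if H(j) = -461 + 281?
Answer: 1/680590 ≈ 1.4693e-6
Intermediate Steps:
H(j) = -180
a = 680770 (a = -35 + 5*(411 - 42)² = -35 + 5*369² = -35 + 5*136161 = -35 + 680805 = 680770)
1/(H(-11*(-2) + 13) + a) = 1/(-180 + 680770) = 1/680590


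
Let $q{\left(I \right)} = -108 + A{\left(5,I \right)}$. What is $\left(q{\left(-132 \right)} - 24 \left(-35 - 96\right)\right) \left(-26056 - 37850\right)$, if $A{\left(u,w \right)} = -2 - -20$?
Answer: $-195168924$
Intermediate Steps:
$A{\left(u,w \right)} = 18$ ($A{\left(u,w \right)} = -2 + 20 = 18$)
$q{\left(I \right)} = -90$ ($q{\left(I \right)} = -108 + 18 = -90$)
$\left(q{\left(-132 \right)} - 24 \left(-35 - 96\right)\right) \left(-26056 - 37850\right) = \left(-90 - 24 \left(-35 - 96\right)\right) \left(-26056 - 37850\right) = \left(-90 - -3144\right) \left(-63906\right) = \left(-90 + 3144\right) \left(-63906\right) = 3054 \left(-63906\right) = -195168924$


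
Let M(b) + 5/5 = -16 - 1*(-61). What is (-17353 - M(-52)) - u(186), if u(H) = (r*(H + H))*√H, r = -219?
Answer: -17397 + 81468*√186 ≈ 1.0937e+6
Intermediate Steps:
M(b) = 44 (M(b) = -1 + (-16 - 1*(-61)) = -1 + (-16 + 61) = -1 + 45 = 44)
u(H) = -438*H^(3/2) (u(H) = (-219*(H + H))*√H = (-438*H)*√H = -438*H^(3/2))
(-17353 - M(-52)) - u(186) = (-17353 - 1*44) - (-438)*186^(3/2) = (-17353 - 44) - (-438)*186*√186 = -17397 - (-81468)*√186 = -17397 + 81468*√186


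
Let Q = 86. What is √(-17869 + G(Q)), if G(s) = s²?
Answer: I*√10473 ≈ 102.34*I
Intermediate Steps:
√(-17869 + G(Q)) = √(-17869 + 86²) = √(-17869 + 7396) = √(-10473) = I*√10473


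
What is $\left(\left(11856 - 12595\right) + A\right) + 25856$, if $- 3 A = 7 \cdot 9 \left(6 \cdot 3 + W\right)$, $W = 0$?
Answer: $24739$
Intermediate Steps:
$A = -378$ ($A = - \frac{7 \cdot 9 \left(6 \cdot 3 + 0\right)}{3} = - \frac{63 \left(18 + 0\right)}{3} = - \frac{63 \cdot 18}{3} = \left(- \frac{1}{3}\right) 1134 = -378$)
$\left(\left(11856 - 12595\right) + A\right) + 25856 = \left(\left(11856 - 12595\right) - 378\right) + 25856 = \left(-739 - 378\right) + 25856 = -1117 + 25856 = 24739$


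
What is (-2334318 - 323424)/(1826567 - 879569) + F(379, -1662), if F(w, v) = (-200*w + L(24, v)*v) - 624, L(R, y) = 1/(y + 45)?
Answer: -6501692848829/85071987 ≈ -76426.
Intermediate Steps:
L(R, y) = 1/(45 + y)
F(w, v) = -624 - 200*w + v/(45 + v) (F(w, v) = (-200*w + v/(45 + v)) - 624 = -624 - 200*w + v/(45 + v))
(-2334318 - 323424)/(1826567 - 879569) + F(379, -1662) = (-2334318 - 323424)/(1826567 - 879569) + (-1662 - 8*(45 - 1662)*(78 + 25*379))/(45 - 1662) = -2657742/946998 + (-1662 - 8*(-1617)*(78 + 9475))/(-1617) = -2657742*1/946998 - (-1662 - 8*(-1617)*9553)/1617 = -442957/157833 - (-1662 + 123577608)/1617 = -442957/157833 - 1/1617*123575946 = -442957/157833 - 41191982/539 = -6501692848829/85071987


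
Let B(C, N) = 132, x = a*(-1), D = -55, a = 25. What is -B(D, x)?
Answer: -132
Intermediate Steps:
x = -25 (x = 25*(-1) = -25)
-B(D, x) = -1*132 = -132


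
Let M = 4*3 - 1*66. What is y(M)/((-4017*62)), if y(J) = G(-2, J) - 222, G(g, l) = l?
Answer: 46/41509 ≈ 0.0011082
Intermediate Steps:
M = -54 (M = 12 - 66 = -54)
y(J) = -222 + J (y(J) = J - 222 = -222 + J)
y(M)/((-4017*62)) = (-222 - 54)/((-4017*62)) = -276/(-249054) = -276*(-1/249054) = 46/41509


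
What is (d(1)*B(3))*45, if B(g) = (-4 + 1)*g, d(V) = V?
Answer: -405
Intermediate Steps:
B(g) = -3*g
(d(1)*B(3))*45 = (1*(-3*3))*45 = (1*(-9))*45 = -9*45 = -405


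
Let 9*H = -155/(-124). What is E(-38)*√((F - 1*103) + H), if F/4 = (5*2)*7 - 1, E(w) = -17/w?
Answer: 17*√6233/228 ≈ 5.8866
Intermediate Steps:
H = 5/36 (H = (-155/(-124))/9 = (-155*(-1/124))/9 = (⅑)*(5/4) = 5/36 ≈ 0.13889)
F = 276 (F = 4*((5*2)*7 - 1) = 4*(10*7 - 1) = 4*(70 - 1) = 4*69 = 276)
E(-38)*√((F - 1*103) + H) = (-17/(-38))*√((276 - 1*103) + 5/36) = (-17*(-1/38))*√((276 - 103) + 5/36) = 17*√(173 + 5/36)/38 = 17*√(6233/36)/38 = 17*(√6233/6)/38 = 17*√6233/228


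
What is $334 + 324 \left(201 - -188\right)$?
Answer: $126370$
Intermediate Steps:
$334 + 324 \left(201 - -188\right) = 334 + 324 \left(201 + 188\right) = 334 + 324 \cdot 389 = 334 + 126036 = 126370$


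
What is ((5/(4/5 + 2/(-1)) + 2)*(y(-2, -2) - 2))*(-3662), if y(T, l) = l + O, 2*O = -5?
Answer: -309439/6 ≈ -51573.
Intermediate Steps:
O = -5/2 (O = (½)*(-5) = -5/2 ≈ -2.5000)
y(T, l) = -5/2 + l (y(T, l) = l - 5/2 = -5/2 + l)
((5/(4/5 + 2/(-1)) + 2)*(y(-2, -2) - 2))*(-3662) = ((5/(4/5 + 2/(-1)) + 2)*((-5/2 - 2) - 2))*(-3662) = ((5/(4*(⅕) + 2*(-1)) + 2)*(-9/2 - 2))*(-3662) = ((5/(⅘ - 2) + 2)*(-13/2))*(-3662) = ((5/(-6/5) + 2)*(-13/2))*(-3662) = ((5*(-⅚) + 2)*(-13/2))*(-3662) = ((-25/6 + 2)*(-13/2))*(-3662) = -13/6*(-13/2)*(-3662) = (169/12)*(-3662) = -309439/6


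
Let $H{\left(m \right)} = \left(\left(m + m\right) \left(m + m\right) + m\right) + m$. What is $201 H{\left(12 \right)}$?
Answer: $120600$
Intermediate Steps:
$H{\left(m \right)} = 2 m + 4 m^{2}$ ($H{\left(m \right)} = \left(2 m 2 m + m\right) + m = \left(4 m^{2} + m\right) + m = \left(m + 4 m^{2}\right) + m = 2 m + 4 m^{2}$)
$201 H{\left(12 \right)} = 201 \cdot 2 \cdot 12 \left(1 + 2 \cdot 12\right) = 201 \cdot 2 \cdot 12 \left(1 + 24\right) = 201 \cdot 2 \cdot 12 \cdot 25 = 201 \cdot 600 = 120600$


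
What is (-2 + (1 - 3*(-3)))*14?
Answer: 112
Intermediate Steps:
(-2 + (1 - 3*(-3)))*14 = (-2 + (1 + 9))*14 = (-2 + 10)*14 = 8*14 = 112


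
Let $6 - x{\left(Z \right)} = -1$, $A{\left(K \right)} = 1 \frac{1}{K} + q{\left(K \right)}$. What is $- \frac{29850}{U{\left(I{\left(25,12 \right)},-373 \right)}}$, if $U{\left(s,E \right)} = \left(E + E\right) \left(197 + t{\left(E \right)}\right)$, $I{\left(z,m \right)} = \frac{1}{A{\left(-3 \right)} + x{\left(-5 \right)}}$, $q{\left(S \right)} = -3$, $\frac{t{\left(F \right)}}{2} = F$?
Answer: $- \frac{4975}{68259} \approx -0.072884$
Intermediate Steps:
$t{\left(F \right)} = 2 F$
$A{\left(K \right)} = -3 + \frac{1}{K}$ ($A{\left(K \right)} = 1 \frac{1}{K} - 3 = \frac{1}{K} - 3 = -3 + \frac{1}{K}$)
$x{\left(Z \right)} = 7$ ($x{\left(Z \right)} = 6 - -1 = 6 + 1 = 7$)
$I{\left(z,m \right)} = \frac{3}{11}$ ($I{\left(z,m \right)} = \frac{1}{\left(-3 + \frac{1}{-3}\right) + 7} = \frac{1}{\left(-3 - \frac{1}{3}\right) + 7} = \frac{1}{- \frac{10}{3} + 7} = \frac{1}{\frac{11}{3}} = \frac{3}{11}$)
$U{\left(s,E \right)} = 2 E \left(197 + 2 E\right)$ ($U{\left(s,E \right)} = \left(E + E\right) \left(197 + 2 E\right) = 2 E \left(197 + 2 E\right)$)
$- \frac{29850}{U{\left(I{\left(25,12 \right)},-373 \right)}} = - \frac{29850}{2 \left(-373\right) \left(197 + 2 \left(-373\right)\right)} = - \frac{29850}{2 \left(-373\right) \left(197 - 746\right)} = - \frac{29850}{2 \left(-373\right) \left(-549\right)} = - \frac{29850}{409554} = \left(-29850\right) \frac{1}{409554} = - \frac{4975}{68259}$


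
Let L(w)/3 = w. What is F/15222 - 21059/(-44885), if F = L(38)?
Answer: 54279498/113873245 ≈ 0.47667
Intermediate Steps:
L(w) = 3*w
F = 114 (F = 3*38 = 114)
F/15222 - 21059/(-44885) = 114/15222 - 21059/(-44885) = 114*(1/15222) - 21059*(-1/44885) = 19/2537 + 21059/44885 = 54279498/113873245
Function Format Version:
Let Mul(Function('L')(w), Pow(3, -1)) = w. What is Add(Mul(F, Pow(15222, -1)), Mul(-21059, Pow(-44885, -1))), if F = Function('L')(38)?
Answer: Rational(54279498, 113873245) ≈ 0.47667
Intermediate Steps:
Function('L')(w) = Mul(3, w)
F = 114 (F = Mul(3, 38) = 114)
Add(Mul(F, Pow(15222, -1)), Mul(-21059, Pow(-44885, -1))) = Add(Mul(114, Pow(15222, -1)), Mul(-21059, Pow(-44885, -1))) = Add(Mul(114, Rational(1, 15222)), Mul(-21059, Rational(-1, 44885))) = Add(Rational(19, 2537), Rational(21059, 44885)) = Rational(54279498, 113873245)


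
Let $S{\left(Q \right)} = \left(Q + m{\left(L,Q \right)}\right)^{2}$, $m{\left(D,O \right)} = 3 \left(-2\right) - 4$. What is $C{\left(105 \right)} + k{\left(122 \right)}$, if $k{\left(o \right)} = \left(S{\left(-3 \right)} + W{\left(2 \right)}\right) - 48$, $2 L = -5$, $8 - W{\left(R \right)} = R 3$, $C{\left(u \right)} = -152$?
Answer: $-29$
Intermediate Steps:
$W{\left(R \right)} = 8 - 3 R$ ($W{\left(R \right)} = 8 - R 3 = 8 - 3 R$)
$L = - \frac{5}{2}$ ($L = \frac{1}{2} \left(-5\right) = - \frac{5}{2} \approx -2.5$)
$m{\left(D,O \right)} = -10$ ($m{\left(D,O \right)} = -6 - 4 = -10$)
$S{\left(Q \right)} = \left(-10 + Q\right)^{2}$ ($S{\left(Q \right)} = \left(Q - 10\right)^{2} = \left(-10 + Q\right)^{2}$)
$k{\left(o \right)} = 123$ ($k{\left(o \right)} = \left(\left(-10 - 3\right)^{2} + \left(8 - 6\right)\right) - 48 = \left(\left(-13\right)^{2} + \left(8 - 6\right)\right) - 48 = \left(169 + 2\right) - 48 = 171 - 48 = 123$)
$C{\left(105 \right)} + k{\left(122 \right)} = -152 + 123 = -29$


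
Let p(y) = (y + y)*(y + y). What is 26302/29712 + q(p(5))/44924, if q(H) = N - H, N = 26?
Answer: 147424045/166847736 ≈ 0.88358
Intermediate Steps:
p(y) = 4*y² (p(y) = (2*y)*(2*y) = 4*y²)
q(H) = 26 - H
26302/29712 + q(p(5))/44924 = 26302/29712 + (26 - 4*5²)/44924 = 26302*(1/29712) + (26 - 4*25)*(1/44924) = 13151/14856 + (26 - 1*100)*(1/44924) = 13151/14856 + (26 - 100)*(1/44924) = 13151/14856 - 74*1/44924 = 13151/14856 - 37/22462 = 147424045/166847736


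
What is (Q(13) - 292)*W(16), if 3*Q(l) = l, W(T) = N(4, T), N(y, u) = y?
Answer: -3452/3 ≈ -1150.7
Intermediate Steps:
W(T) = 4
Q(l) = l/3
(Q(13) - 292)*W(16) = ((1/3)*13 - 292)*4 = (13/3 - 292)*4 = -863/3*4 = -3452/3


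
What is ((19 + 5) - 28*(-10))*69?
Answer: 20976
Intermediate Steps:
((19 + 5) - 28*(-10))*69 = (24 + 280)*69 = 304*69 = 20976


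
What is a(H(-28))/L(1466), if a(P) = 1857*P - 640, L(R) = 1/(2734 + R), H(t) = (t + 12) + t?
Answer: -345861600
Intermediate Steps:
H(t) = 12 + 2*t (H(t) = (12 + t) + t = 12 + 2*t)
a(P) = -640 + 1857*P
a(H(-28))/L(1466) = (-640 + 1857*(12 + 2*(-28)))/(1/(2734 + 1466)) = (-640 + 1857*(12 - 56))/(1/4200) = (-640 + 1857*(-44))/(1/4200) = (-640 - 81708)*4200 = -82348*4200 = -345861600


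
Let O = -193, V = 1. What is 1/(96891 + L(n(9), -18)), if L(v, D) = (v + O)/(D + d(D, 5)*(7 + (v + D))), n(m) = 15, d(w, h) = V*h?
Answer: 1/96802 ≈ 1.0330e-5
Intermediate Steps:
d(w, h) = h (d(w, h) = 1*h = h)
L(v, D) = (-193 + v)/(35 + 5*v + 6*D) (L(v, D) = (v - 193)/(D + 5*(7 + (v + D))) = (-193 + v)/(D + 5*(7 + (D + v))) = (-193 + v)/(D + 5*(7 + D + v)) = (-193 + v)/(D + (35 + 5*D + 5*v)) = (-193 + v)/(35 + 5*v + 6*D))
1/(96891 + L(n(9), -18)) = 1/(96891 + (-193 + 15)/(35 + 5*15 + 6*(-18))) = 1/(96891 - 178/(35 + 75 - 108)) = 1/(96891 - 178/2) = 1/(96891 + (½)*(-178)) = 1/(96891 - 89) = 1/96802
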